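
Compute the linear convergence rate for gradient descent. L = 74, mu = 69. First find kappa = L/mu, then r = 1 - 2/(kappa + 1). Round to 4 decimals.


Step 1: Compute the condition number.
kappa = L/mu = 74/69 = 1.0725
Step 2: Compute the convergence rate.
r = 1 - 2/(kappa + 1) = 1 - 2*mu/(L + mu) = (L - mu)/(L + mu) = 5/143 = 0.035


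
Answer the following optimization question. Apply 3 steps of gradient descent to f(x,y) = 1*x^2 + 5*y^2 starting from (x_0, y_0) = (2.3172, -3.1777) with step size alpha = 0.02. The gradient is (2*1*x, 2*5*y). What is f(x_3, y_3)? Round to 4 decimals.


Gradient descent on f(x,y) = 1*x^2 + 5*y^2.
Starting point: (2.3172, -3.1777), alpha = 0.02
Step 1: grad_x = 2*1*2.3172 = 4.6344, grad_y = 2*5*-3.1777 = -31.777
  x_1 = 2.3172 - 0.02*4.6344 = 2.2245
  y_1 = -3.1777 - 0.02*-31.777 = -2.5422
Step 2: grad_x = 2*1*2.2245 = 4.449, grad_y = 2*5*-2.5422 = -25.4216
  x_2 = 2.2245 - 0.02*4.449 = 2.1355
  y_2 = -2.5422 - 0.02*-25.4216 = -2.0337
Step 3: grad_x = 2*1*2.1355 = 4.2711, grad_y = 2*5*-2.0337 = -20.3373
  x_3 = 2.1355 - 0.02*4.2711 = 2.0501
  y_3 = -2.0337 - 0.02*-20.3373 = -1.627
f(2.0501, -1.627) = 1*2.0501^2 + 5*(-1.627)^2 = 17.4383


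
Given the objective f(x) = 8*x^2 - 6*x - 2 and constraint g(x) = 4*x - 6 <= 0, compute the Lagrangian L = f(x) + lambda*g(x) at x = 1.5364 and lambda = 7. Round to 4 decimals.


Step 1: Evaluate f(x).
f(1.5364) = 8*1.5364^2 - 6*1.5364 - 2 = 7.6658
Step 2: Evaluate g(x).
g(1.5364) = 4*1.5364 - 6 = 0.1456
Step 3: Compute Lagrangian.
L = 7.6658 + 7*0.1456 = 8.685


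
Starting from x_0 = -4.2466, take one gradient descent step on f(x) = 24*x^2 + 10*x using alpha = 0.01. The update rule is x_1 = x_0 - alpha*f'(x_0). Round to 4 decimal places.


We compute the gradient at x_0 and apply the update.
f'(x) = 48*x + 10
f'(-4.2466) = 48*-4.2466 + 10 = -193.8368
x_1 = -4.2466 - 0.01*-193.8368 = -2.3082


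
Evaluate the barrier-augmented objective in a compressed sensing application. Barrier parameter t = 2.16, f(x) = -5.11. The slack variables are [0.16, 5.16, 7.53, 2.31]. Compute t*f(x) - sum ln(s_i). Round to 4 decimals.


Step 1: Compute log-barrier.
ln values: [-1.8326, 1.6409, 2.0189, 0.8372]
phi = -(-1.8326 + 1.6409 + 2.0189 + 0.8372) = -2.6645
Step 2: Compute augmented objective.
t*f(x) = 2.16*-5.11 = -11.0376
Total = -11.0376 - 2.6645 = -13.7021


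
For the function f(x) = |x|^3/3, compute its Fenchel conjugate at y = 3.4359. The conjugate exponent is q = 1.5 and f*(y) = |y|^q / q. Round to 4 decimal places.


The conjugate exponent q satisfies 1/p + 1/q = 1.
p = 3, so q = 3/(3 - 1) = 1.5
|y|^q = 3.4359^1.5 = 6.3688
f*(3.4359) = 6.3688 / 1.5 = 4.2459


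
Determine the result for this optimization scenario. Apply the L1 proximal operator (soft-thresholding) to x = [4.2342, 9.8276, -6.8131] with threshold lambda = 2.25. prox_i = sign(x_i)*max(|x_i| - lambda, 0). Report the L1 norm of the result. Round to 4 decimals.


Soft-thresholding with lambda = 2.25:
prox(4.2342) = sign(4.2342)*max(|4.2342| - 2.25, 0) = 1.9842
prox(9.8276) = sign(9.8276)*max(|9.8276| - 2.25, 0) = 7.5776
prox(-6.8131) = sign(-6.8131)*max(|-6.8131| - 2.25, 0) = -4.5631
prox(x) = [1.9842, 7.5776, -4.5631]
||prox(x)||_1 = 1.9842 + 7.5776 + 4.5631 = 14.1249


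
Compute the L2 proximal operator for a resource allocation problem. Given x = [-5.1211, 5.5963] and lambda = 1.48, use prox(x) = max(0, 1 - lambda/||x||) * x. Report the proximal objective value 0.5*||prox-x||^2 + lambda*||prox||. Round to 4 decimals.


Step 1: Compute ||x||.
||x|| = 7.5858
Step 2: Compute scaling factor.
scale = max(0, 1 - 1.48/7.5858) = 0.8049
Step 3: prox(x) = [-4.122, 4.5045]
||prox(x)|| = 6.1058
Step 4: Proximal objective.
0.5*||prox-x||^2 = 1.0952
lambda*||prox|| = 9.0366
Total = 10.1318


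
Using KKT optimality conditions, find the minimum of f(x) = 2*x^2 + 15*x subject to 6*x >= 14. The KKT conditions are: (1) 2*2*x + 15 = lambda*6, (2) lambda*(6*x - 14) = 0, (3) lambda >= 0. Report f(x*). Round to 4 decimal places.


Step 1: Try lambda = 0 (constraint inactive).
x_unc = -15/(2*2) = -3.75
Check: 6*-3.75 = -22.5 < 14 -- violated!
Step 2: Constraint must be active: 6*x = 14
x* = 14/6 = 7/3 = 2.3333 (rounded; the exact value 7/3 is used below)
lambda = (2*2*(7/3) + 15)/6 = 4.0556
Step 3: Compute optimal value.
f(x*) = 2*(7/3)^2 + 15*(7/3) = 45.8889


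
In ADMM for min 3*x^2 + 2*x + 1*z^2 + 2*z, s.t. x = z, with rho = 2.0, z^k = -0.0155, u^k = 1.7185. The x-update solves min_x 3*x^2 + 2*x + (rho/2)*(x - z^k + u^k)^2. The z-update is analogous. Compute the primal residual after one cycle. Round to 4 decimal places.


ADMM iteration with rho = 2.0, z^k = -0.0155, u^k = 1.7185
Step 1: x-update.
Minimize 3*x^2 + 2*x + (2.0/2)*(x + 0.0155 + 1.7185)^2
FOC: (2*3 + 2.0)*x = -2 + 2.0*(-0.0155 - 1.7185)
x^{k+1} = -0.6835
Step 2: z-update.
Minimize 1*z^2 + 2*z + (2.0/2)*(-0.6835 - z + 1.7185)^2
FOC: (2*1 + 2.0)*z = -2 + 2.0*(-0.6835 + 1.7185)
z^{k+1} = 0.0175
Step 3: u-update.
u^{k+1} = 1.7185 - 0.6835 - 0.0175 = 1.0175
Step 4: Primal residual = |-0.6835 - 0.0175| = 0.701


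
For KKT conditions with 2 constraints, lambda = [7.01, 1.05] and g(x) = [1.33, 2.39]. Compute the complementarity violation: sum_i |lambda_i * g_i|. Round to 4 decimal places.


KKT complementary slackness check:
lambda_1 * g_1 = 7.01 * 1.33 = 9.3233
lambda_2 * g_2 = 1.05 * 2.39 = 2.5095
Total violation = 9.3233 + 2.5095 = 11.8328


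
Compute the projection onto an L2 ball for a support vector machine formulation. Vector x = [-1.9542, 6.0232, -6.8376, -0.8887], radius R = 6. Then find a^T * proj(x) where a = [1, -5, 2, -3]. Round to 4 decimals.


Step 1: Compute ||x|| (intermediates to 6 decimals).
||x|| = sqrt((-1.9542)^2 + 6.0232^2 + (-6.8376)^2 + (-0.8887)^2) = 9.361645
Step 2: Project.
Since ||x|| > R, scale = R/||x|| = 6/9.361645 = 0.640913, proj(x) = scale * x
proj(x) = [-1.252472, 3.860347, -4.382307, -0.569579]
Step 3: Dot product.
a^T * proj(x) = 1*(-1.252472) - 5*3.860347 + 2*(-4.382307) - 3*(-0.569579) = -27.6101


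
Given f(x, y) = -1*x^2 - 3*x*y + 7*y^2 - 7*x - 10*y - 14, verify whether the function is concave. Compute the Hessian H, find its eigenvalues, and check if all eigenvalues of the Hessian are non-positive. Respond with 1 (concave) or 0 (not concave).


The Hessian of f(x,y) = -1*x^2 - 3*x*y + 7*y^2 - 7*x - 10*y - 14 is:
H = [[-2, -3], [-3, 14]]
Trace = -2 + 14 = 12
Determinant = -2*14 - (-3)^2 = -37
Discriminant = (12)^2 - 4*-37 = 292.0
Eigenvalues: lambda_1 = -2.544, lambda_2 = 14.544
The function is not concave.

0


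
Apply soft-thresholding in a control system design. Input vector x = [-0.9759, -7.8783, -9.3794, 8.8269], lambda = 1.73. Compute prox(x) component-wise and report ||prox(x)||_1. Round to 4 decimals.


Soft-thresholding with lambda = 1.73:
prox(-0.9759) = sign(-0.9759)*max(|-0.9759| - 1.73, 0) = 0.0
prox(-7.8783) = sign(-7.8783)*max(|-7.8783| - 1.73, 0) = -6.1483
prox(-9.3794) = sign(-9.3794)*max(|-9.3794| - 1.73, 0) = -7.6494
prox(8.8269) = sign(8.8269)*max(|8.8269| - 1.73, 0) = 7.0969
prox(x) = [0.0, -6.1483, -7.6494, 7.0969]
||prox(x)||_1 = 0.0 + 6.1483 + 7.6494 + 7.0969 = 20.8946


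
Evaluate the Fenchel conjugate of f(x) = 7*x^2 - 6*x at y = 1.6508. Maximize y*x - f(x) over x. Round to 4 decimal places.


f*(y) = sup_x {y*x - a*x^2 - b*x} = sup_x {(y-b)*x - a*x^2}
FOC: (y - b) - 2a*x = 0 => x* = (y - b)/(2a)
x* = (1.6508 + 6)/(2*7) = 0.5465
f*(1.6508) = (y-b)^2/(4a) = (1.6508 + 6)^2/(4*7)
= 58.5347/28 = 2.0905


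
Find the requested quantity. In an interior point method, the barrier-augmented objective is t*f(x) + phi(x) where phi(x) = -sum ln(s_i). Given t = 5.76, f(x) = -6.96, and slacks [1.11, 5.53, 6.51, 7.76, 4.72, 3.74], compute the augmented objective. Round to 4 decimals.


Step 1: Compute log-barrier.
ln values: [0.1044, 1.7102, 1.8733, 2.049, 1.5518, 1.3191]
phi = -(0.1044 + 1.7102 + 1.8733 + 2.049 + 1.5518 + 1.3191) = -8.6078
Step 2: Compute augmented objective.
t*f(x) = 5.76*-6.96 = -40.0896
Total = -40.0896 - 8.6078 = -48.6974


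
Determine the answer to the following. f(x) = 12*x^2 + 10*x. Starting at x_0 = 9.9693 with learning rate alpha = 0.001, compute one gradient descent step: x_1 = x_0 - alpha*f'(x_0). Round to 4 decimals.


We compute the gradient at x_0 and apply the update.
f'(x) = 24*x + 10
f'(9.9693) = 24*9.9693 + 10 = 249.2632
x_1 = 9.9693 - 0.001*249.2632 = 9.72


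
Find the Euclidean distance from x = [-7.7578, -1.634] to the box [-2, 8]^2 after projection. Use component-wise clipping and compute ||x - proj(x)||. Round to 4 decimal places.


Project each component onto [-2, 8].
clip(-7.7578) = -2.0, clip(-1.634) = -1.634
Projection = [-2.0, -1.634]
Squared diffs: [33.1523, 0.0]
Distance = sqrt(33.1523) = 5.7578


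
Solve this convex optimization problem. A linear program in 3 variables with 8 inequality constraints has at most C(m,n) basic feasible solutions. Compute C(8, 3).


Each vertex corresponds to some choice of n active constraints out of m, so the number of vertices is at most C(m, n) = m! / (n!(m-n)!).
m = 8, n = 3
Numerator: 8 * 7 * 6
Denominator: 3! = 6
C(8, 3) = 56


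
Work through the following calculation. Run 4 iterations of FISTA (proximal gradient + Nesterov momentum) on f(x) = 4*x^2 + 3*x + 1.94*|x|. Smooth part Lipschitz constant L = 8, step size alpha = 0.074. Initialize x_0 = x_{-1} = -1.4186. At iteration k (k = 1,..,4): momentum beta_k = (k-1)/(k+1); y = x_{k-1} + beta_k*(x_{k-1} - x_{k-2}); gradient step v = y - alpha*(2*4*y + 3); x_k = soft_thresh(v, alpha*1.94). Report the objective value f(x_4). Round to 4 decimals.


FISTA on f(x) = 4*x^2 + 3*x + 1.94*|x|
L = 8, alpha = 0.074
Iteration 1: beta = 0.0, y = -1.4186 + 0.0*(-1.4186 + 1.4186) = -1.4186
  grad(y) = -8.3488, v = y - alpha*grad = -0.8008
  prox(v) = soft_thresh(-0.8008, 0.1436) = -0.6572
Iteration 2: beta = 0.3333, y = -0.6572 + 0.3333*(-0.6572 + 1.4186) = -0.4034
  grad(y) = -0.2275, v = y - alpha*grad = -0.3866
  prox(v) = soft_thresh(-0.3866, 0.1436) = -0.243
Iteration 3: beta = 0.5, y = -0.243 + 0.5*(-0.243 + 0.6572) = -0.0359
  grad(y) = 2.7124, v = y - alpha*grad = -0.2367
  prox(v) = soft_thresh(-0.2367, 0.1436) = -0.0931
Iteration 4: beta = 0.6, y = -0.0931 + 0.6*(-0.0931 + 0.243) = -0.0031
  grad(y) = 2.9748, v = y - alpha*grad = -0.2233
  prox(v) = soft_thresh(-0.2233, 0.1436) = -0.0797
f(x_4) = 4*(-0.0797)^2 + 3*(-0.0797) + 1.94*|-0.0797| = -0.0591


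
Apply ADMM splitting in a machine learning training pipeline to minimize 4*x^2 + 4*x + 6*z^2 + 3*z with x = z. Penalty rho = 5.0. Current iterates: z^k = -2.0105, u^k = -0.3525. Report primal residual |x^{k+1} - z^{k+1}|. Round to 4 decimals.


ADMM iteration with rho = 5.0, z^k = -2.0105, u^k = -0.3525
Step 1: x-update.
Minimize 4*x^2 + 4*x + (5.0/2)*(x + 2.0105 - 0.3525)^2
FOC: (2*4 + 5.0)*x = -4 + 5.0*(-2.0105 + 0.3525)
x^{k+1} = -0.9454
Step 2: z-update.
Minimize 6*z^2 + 3*z + (5.0/2)*(-0.9454 - z - 0.3525)^2
FOC: (2*6 + 5.0)*z = -3 + 5.0*(-0.9454 - 0.3525)
z^{k+1} = -0.5582
Step 3: u-update.
u^{k+1} = -0.3525 - 0.9454 + 0.5582 = -0.7397
Step 4: Primal residual = |-0.9454 + 0.5582| = 0.3872


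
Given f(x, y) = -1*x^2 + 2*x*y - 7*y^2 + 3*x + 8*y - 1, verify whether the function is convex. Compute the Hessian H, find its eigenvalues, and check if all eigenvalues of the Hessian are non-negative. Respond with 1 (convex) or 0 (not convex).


The Hessian of f(x,y) = -1*x^2 + 2*x*y - 7*y^2 + 3*x + 8*y - 1 is:
H = [[-2, 2], [2, -14]]
Trace = -2 - 14 = -16
Determinant = -2*-14 - (2)^2 = 24
Discriminant = (-16)^2 - 4*24 = 160.0
Eigenvalues: lambda_1 = -14.3246, lambda_2 = -1.6754
The function is not convex.

0


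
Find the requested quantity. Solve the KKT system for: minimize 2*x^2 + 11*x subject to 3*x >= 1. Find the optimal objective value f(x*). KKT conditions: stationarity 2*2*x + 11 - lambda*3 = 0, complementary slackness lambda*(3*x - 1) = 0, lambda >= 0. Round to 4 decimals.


Step 1: Try lambda = 0 (constraint inactive).
x_unc = -11/(2*2) = -2.75
Check: 3*-2.75 = -8.25 < 1 -- violated!
Step 2: Constraint must be active: 3*x = 1
x* = 1/3 = 0.3333 (rounded; the exact value 1/3 is used below)
lambda = (2*2*(1/3) + 11)/3 = 4.1111
Step 3: Compute optimal value.
f(x*) = 2*(1/3)^2 + 11*(1/3) = 3.8889


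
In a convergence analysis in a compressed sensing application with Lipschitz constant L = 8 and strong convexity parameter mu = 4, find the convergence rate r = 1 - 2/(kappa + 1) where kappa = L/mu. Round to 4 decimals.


Step 1: Compute the condition number.
kappa = L/mu = 8/4 = 2.0
Step 2: Compute the convergence rate.
r = 1 - 2/(kappa + 1) = 1 - 2*mu/(L + mu) = (L - mu)/(L + mu) = 4/12 = 0.3333


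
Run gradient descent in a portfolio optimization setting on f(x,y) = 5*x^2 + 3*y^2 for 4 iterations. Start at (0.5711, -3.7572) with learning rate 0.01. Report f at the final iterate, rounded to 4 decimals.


Gradient descent on f(x,y) = 5*x^2 + 3*y^2.
Starting point: (0.5711, -3.7572), alpha = 0.01
Step 1: grad_x = 2*5*0.5711 = 5.711, grad_y = 2*3*-3.7572 = -22.5432
  x_1 = 0.5711 - 0.01*5.711 = 0.514
  y_1 = -3.7572 - 0.01*-22.5432 = -3.5318
Step 2: grad_x = 2*5*0.514 = 5.1399, grad_y = 2*3*-3.5318 = -21.1906
  x_2 = 0.514 - 0.01*5.1399 = 0.4626
  y_2 = -3.5318 - 0.01*-21.1906 = -3.3199
Step 3: grad_x = 2*5*0.4626 = 4.6259, grad_y = 2*3*-3.3199 = -19.9192
  x_3 = 0.4626 - 0.01*4.6259 = 0.4163
  y_3 = -3.3199 - 0.01*-19.9192 = -3.1207
Step 4: grad_x = 2*5*0.4163 = 4.1633, grad_y = 2*3*-3.1207 = -18.724
  x_4 = 0.4163 - 0.01*4.1633 = 0.3747
  y_4 = -3.1207 - 0.01*-18.724 = -2.9334
f(0.3747, -2.9334) = 5*0.3747^2 + 3*(-2.9334)^2 = 26.517


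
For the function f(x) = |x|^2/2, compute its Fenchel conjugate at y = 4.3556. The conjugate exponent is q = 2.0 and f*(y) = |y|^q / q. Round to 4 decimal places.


The conjugate exponent q satisfies 1/p + 1/q = 1.
p = 2, so q = 2/(2 - 1) = 2.0
|y|^q = 4.3556^2.0 = 18.9713
f*(4.3556) = 18.9713 / 2.0 = 9.4856


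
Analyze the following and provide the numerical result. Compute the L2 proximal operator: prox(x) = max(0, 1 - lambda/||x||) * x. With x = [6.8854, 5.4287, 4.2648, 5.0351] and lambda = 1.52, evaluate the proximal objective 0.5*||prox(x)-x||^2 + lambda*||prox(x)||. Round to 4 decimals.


Step 1: Compute ||x||.
||x|| = 10.9736
Step 2: Compute scaling factor.
scale = max(0, 1 - 1.52/10.9736) = 0.8615
Step 3: prox(x) = [5.9317, 4.6767, 3.6741, 4.3377]
||prox(x)|| = 9.4536
Step 4: Proximal objective.
0.5*||prox-x||^2 = 1.1552
lambda*||prox|| = 14.3695
Total = 15.5247


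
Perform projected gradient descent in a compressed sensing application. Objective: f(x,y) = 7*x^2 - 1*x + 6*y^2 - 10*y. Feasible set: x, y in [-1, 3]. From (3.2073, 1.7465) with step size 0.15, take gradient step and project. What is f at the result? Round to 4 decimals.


Step 1: Compute gradient at (3.2073, 1.7465).
grad_x = 2*7*3.2073 - 1 = 43.9022
grad_y = 2*6*1.7465 - 10 = 10.958
Step 2: Gradient step.
x_raw = 3.2073 - 0.15*43.9022 = -3.378
y_raw = 1.7465 - 0.15*10.958 = 0.1028
Step 3: Project onto [-1, 3].
x_proj = clip(-3.378) = -1.0
y_proj = clip(0.1028) = 0.1028
Step 4: Evaluate f.
f(-1.0, 0.1028) = 7.0354


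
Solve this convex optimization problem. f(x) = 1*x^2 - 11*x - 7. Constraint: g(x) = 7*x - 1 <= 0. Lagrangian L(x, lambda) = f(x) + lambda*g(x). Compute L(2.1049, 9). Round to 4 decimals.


Step 1: Evaluate f(x).
f(2.1049) = 1*2.1049^2 - 11*2.1049 - 7 = -25.7233
Step 2: Evaluate g(x).
g(2.1049) = 7*2.1049 - 1 = 13.7343
Step 3: Compute Lagrangian.
L = -25.7233 + 9*13.7343 = 97.8854


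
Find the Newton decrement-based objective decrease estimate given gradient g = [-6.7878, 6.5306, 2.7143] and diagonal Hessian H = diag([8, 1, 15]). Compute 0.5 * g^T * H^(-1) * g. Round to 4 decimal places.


Step 1: H is diagonal, so H^(-1) * g = [-0.8485, 6.5306, 0.181].
Step 2: g^T H^(-1) g = sum_i g_i^2 / H_ii
  = (-6.7878)^2/8 + (6.5306)^2/1 + (2.7143)^2/15
  = 5.7593 + 42.6487 + 0.4912 = 48.8992
Step 3: Objective decrease = 0.5 * g^T H^(-1) g = 24.4496


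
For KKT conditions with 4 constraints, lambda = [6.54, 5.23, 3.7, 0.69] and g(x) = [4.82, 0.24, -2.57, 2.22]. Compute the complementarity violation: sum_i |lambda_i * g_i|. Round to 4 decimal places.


KKT complementary slackness check:
lambda_1 * g_1 = 6.54 * 4.82 = 31.5228
lambda_2 * g_2 = 5.23 * 0.24 = 1.2552
lambda_3 * g_3 = 3.7 * -2.57 = -9.509
lambda_4 * g_4 = 0.69 * 2.22 = 1.5318
Total violation = 31.5228 + 1.2552 + 9.509 + 1.5318 = 43.8188


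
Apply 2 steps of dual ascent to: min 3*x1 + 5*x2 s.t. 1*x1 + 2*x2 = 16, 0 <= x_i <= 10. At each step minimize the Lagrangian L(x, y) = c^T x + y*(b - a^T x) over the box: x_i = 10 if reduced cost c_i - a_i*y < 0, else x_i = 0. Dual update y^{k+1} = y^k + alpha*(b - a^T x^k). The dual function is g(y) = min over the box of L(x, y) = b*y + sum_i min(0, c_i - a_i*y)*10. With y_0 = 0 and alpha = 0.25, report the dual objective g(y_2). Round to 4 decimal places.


Dual ascent for LP: min 3*x1 + 5*x2, 1*x1 + 2*x2 = 16, 0 <= x_i <= 10
Step 1: y^k = 0.0, reduced costs: (3.0, 5.0)
  x^k = (0.0, 0.0), subgradient = b - a^T x = 16.0
  y^{k+1} = 0.0 + 0.25*16.0 = 4.0
Step 2: y^k = 4.0, reduced costs: (-1.0, -3.0)
  x^k = (10.0, 10.0), subgradient = b - a^T x = -14.0
  y^{k+1} = 4.0 + 0.25*-14.0 = 0.5
Dual objective at y_2 = 0.5: reduced costs (2.5, 4.0), box minimizer x = (0.0, 0.0)
g(y_2) = b*y + (c1 - a1*y)*x1 + (c2 - a2*y)*x2 = 16*0.5 + 2.5*0.0 + 4.0*0.0 = 8.0 + 0.0 + 0.0 = 8.0


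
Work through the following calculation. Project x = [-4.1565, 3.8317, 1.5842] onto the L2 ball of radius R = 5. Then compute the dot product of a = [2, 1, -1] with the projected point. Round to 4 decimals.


Step 1: Compute ||x|| (intermediates to 6 decimals).
||x|| = sqrt((-4.1565)^2 + 3.8317^2 + 1.5842^2) = 5.870955
Step 2: Project.
Since ||x|| > R, scale = R/||x|| = 5/5.870955 = 0.85165, proj(x) = scale * x
proj(x) = [-3.539883, 3.263267, 1.349184]
Step 3: Dot product.
a^T * proj(x) = 2*(-3.539883) + 1*3.263267 - 1*1.349184 = -5.1657


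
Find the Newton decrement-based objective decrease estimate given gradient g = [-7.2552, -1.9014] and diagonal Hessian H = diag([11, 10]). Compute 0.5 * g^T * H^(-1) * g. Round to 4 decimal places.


Step 1: H is diagonal, so H^(-1) * g = [-0.6596, -0.1901].
Step 2: g^T H^(-1) g = sum_i g_i^2 / H_ii
  = (-7.2552)^2/11 + (-1.9014)^2/10
  = 4.7853 + 0.3615 = 5.1468
Step 3: Objective decrease = 0.5 * g^T H^(-1) g = 2.5734


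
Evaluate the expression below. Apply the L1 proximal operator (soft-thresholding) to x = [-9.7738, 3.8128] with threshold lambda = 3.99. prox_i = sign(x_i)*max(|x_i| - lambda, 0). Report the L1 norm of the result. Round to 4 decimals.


Soft-thresholding with lambda = 3.99:
prox(-9.7738) = sign(-9.7738)*max(|-9.7738| - 3.99, 0) = -5.7838
prox(3.8128) = sign(3.8128)*max(|3.8128| - 3.99, 0) = 0.0
prox(x) = [-5.7838, 0.0]
||prox(x)||_1 = 5.7838 + 0.0 = 5.7838


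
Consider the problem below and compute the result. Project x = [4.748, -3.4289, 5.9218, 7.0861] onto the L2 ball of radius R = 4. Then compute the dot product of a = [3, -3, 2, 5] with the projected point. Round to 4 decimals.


Step 1: Compute ||x|| (intermediates to 6 decimals).
||x|| = sqrt(4.748^2 + (-3.4289)^2 + 5.9218^2 + 7.0861^2) = 10.935328
Step 2: Project.
Since ||x|| > R, scale = R/||x|| = 4/10.935328 = 0.365787, proj(x) = scale * x
proj(x) = [1.736757, -1.254247, 2.166117, 2.592003]
Step 3: Dot product.
a^T * proj(x) = 3*1.736757 - 3*(-1.254247) + 2*2.166117 + 5*2.592003 = 26.2653


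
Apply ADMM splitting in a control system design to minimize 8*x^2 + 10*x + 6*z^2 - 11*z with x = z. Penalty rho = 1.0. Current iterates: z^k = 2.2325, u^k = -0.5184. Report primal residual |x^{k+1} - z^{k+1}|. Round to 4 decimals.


ADMM iteration with rho = 1.0, z^k = 2.2325, u^k = -0.5184
Step 1: x-update.
Minimize 8*x^2 + 10*x + (1.0/2)*(x - 2.2325 - 0.5184)^2
FOC: (2*8 + 1.0)*x = -10 + 1.0*(2.2325 + 0.5184)
x^{k+1} = -0.4264
Step 2: z-update.
Minimize 6*z^2 - 11*z + (1.0/2)*(-0.4264 - z - 0.5184)^2
FOC: (2*6 + 1.0)*z = 11 + 1.0*(-0.4264 - 0.5184)
z^{k+1} = 0.7735
Step 3: u-update.
u^{k+1} = -0.5184 - 0.4264 - 0.7735 = -1.7183
Step 4: Primal residual = |-0.4264 - 0.7735| = 1.1999


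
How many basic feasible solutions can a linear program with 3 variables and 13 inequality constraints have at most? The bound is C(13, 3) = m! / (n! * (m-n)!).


Each vertex corresponds to some choice of n active constraints out of m, so the number of vertices is at most C(m, n) = m! / (n!(m-n)!).
m = 13, n = 3
Numerator: 13 * 12 * 11
Denominator: 3! = 6
C(13, 3) = 286


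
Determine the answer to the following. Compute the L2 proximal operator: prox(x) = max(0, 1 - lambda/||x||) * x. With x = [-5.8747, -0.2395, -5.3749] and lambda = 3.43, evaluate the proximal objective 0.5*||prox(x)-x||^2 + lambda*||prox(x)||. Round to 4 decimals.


Step 1: Compute ||x||.
||x|| = 7.9661
Step 2: Compute scaling factor.
scale = max(0, 1 - 3.43/7.9661) = 0.5694
Step 3: prox(x) = [-3.3452, -0.1364, -3.0606]
||prox(x)|| = 4.5361
Step 4: Proximal objective.
0.5*||prox-x||^2 = 5.8825
lambda*||prox|| = 15.5588
Total = 21.4413


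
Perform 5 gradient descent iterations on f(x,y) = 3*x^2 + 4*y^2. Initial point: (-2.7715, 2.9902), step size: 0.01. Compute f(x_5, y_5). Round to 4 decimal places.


Gradient descent on f(x,y) = 3*x^2 + 4*y^2.
Starting point: (-2.7715, 2.9902), alpha = 0.01
Step 1: grad_x = 2*3*-2.7715 = -16.629, grad_y = 2*4*2.9902 = 23.9216
  x_1 = -2.7715 - 0.01*-16.629 = -2.6052
  y_1 = 2.9902 - 0.01*23.9216 = 2.751
Step 2: grad_x = 2*3*-2.6052 = -15.6313, grad_y = 2*4*2.751 = 22.0079
  x_2 = -2.6052 - 0.01*-15.6313 = -2.4489
  y_2 = 2.751 - 0.01*22.0079 = 2.5309
Step 3: grad_x = 2*3*-2.4489 = -14.6934, grad_y = 2*4*2.5309 = 20.2472
  x_3 = -2.4489 - 0.01*-14.6934 = -2.302
  y_3 = 2.5309 - 0.01*20.2472 = 2.3284
Step 4: grad_x = 2*3*-2.302 = -13.8118, grad_y = 2*4*2.3284 = 18.6275
  x_4 = -2.302 - 0.01*-13.8118 = -2.1638
  y_4 = 2.3284 - 0.01*18.6275 = 2.1422
Step 5: grad_x = 2*3*-2.1638 = -12.9831, grad_y = 2*4*2.1422 = 17.1373
  x_5 = -2.1638 - 0.01*-12.9831 = -2.034
  y_5 = 2.1422 - 0.01*17.1373 = 1.9708
f(-2.034, 1.9708) = 3*(-2.034)^2 + 4*1.9708^2 = 27.9476


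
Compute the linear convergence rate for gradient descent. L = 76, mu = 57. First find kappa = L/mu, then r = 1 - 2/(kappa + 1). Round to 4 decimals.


Step 1: Compute the condition number.
kappa = L/mu = 76/57 = 1.3333
Step 2: Compute the convergence rate.
r = 1 - 2/(kappa + 1) = 1 - 2*mu/(L + mu) = (L - mu)/(L + mu) = 19/133 = 0.1429


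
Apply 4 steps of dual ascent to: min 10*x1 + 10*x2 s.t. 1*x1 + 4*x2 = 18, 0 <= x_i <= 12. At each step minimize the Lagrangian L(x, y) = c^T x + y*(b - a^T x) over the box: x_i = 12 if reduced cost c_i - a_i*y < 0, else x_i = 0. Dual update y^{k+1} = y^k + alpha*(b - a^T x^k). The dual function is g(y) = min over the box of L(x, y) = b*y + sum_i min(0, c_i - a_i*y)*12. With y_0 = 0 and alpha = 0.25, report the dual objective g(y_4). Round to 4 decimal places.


Dual ascent for LP: min 10*x1 + 10*x2, 1*x1 + 4*x2 = 18, 0 <= x_i <= 12
Step 1: y^k = 0.0, reduced costs: (10.0, 10.0)
  x^k = (0.0, 0.0), subgradient = b - a^T x = 18.0
  y^{k+1} = 0.0 + 0.25*18.0 = 4.5
Step 2: y^k = 4.5, reduced costs: (5.5, -8.0)
  x^k = (0.0, 12.0), subgradient = b - a^T x = -30.0
  y^{k+1} = 4.5 + 0.25*-30.0 = -3.0
Step 3: y^k = -3.0, reduced costs: (13.0, 22.0)
  x^k = (0.0, 0.0), subgradient = b - a^T x = 18.0
  y^{k+1} = -3.0 + 0.25*18.0 = 1.5
Step 4: y^k = 1.5, reduced costs: (8.5, 4.0)
  x^k = (0.0, 0.0), subgradient = b - a^T x = 18.0
  y^{k+1} = 1.5 + 0.25*18.0 = 6.0
Dual objective at y_4 = 6.0: reduced costs (4.0, -14.0), box minimizer x = (0.0, 12.0)
g(y_4) = b*y + (c1 - a1*y)*x1 + (c2 - a2*y)*x2 = 18*6.0 + 4.0*0.0 + (-14.0)*12.0 = 108.0 + 0.0 - 168.0 = -60.0


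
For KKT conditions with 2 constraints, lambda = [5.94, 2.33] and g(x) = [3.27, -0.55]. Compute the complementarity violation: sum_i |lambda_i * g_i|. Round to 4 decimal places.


KKT complementary slackness check:
lambda_1 * g_1 = 5.94 * 3.27 = 19.4238
lambda_2 * g_2 = 2.33 * -0.55 = -1.2815
Total violation = 19.4238 + 1.2815 = 20.7053


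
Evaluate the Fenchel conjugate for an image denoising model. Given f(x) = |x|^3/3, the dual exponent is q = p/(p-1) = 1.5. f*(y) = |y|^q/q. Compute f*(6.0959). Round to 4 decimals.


The conjugate exponent q satisfies 1/p + 1/q = 1.
p = 3, so q = 3/(3 - 1) = 1.5
|y|^q = 6.0959^1.5 = 15.0507
f*(6.0959) = 15.0507 / 1.5 = 10.0338


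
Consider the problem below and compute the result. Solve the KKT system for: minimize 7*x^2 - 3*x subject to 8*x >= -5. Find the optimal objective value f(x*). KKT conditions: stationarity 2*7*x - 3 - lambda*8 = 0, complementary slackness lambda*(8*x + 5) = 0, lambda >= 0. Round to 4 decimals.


Step 1: Try lambda = 0 (constraint inactive).
Stationarity: 2*7*x - 3 = 0
x* = 3/(2*7) = 3/14 = 0.2143 (rounded; the exact value 3/14 is used below)
Check constraint: 8*0.2143 = 1.7144 >= -5 -- satisfied.
Step 2: Compute optimal value.
f(x*) = 7*(3/14)^2 - 3*(3/14) = -0.3214


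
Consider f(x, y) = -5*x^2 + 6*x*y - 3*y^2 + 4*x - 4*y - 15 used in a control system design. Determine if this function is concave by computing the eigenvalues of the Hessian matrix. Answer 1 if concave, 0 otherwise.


The Hessian of f(x,y) = -5*x^2 + 6*x*y - 3*y^2 + 4*x - 4*y - 15 is:
H = [[-10, 6], [6, -6]]
Trace = -10 - 6 = -16
Determinant = -10*-6 - (6)^2 = 24
Discriminant = (-16)^2 - 4*24 = 160.0
Eigenvalues: lambda_1 = -14.3246, lambda_2 = -1.6754
The function is concave.

1


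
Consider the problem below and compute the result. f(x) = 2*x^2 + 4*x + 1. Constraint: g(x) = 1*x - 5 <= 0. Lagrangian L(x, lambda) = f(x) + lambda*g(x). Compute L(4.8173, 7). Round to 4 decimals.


Step 1: Evaluate f(x).
f(4.8173) = 2*4.8173^2 + 4*4.8173 + 1 = 66.682
Step 2: Evaluate g(x).
g(4.8173) = 1*4.8173 - 5 = -0.1827
Step 3: Compute Lagrangian.
L = 66.682 + 7*-0.1827 = 65.4031


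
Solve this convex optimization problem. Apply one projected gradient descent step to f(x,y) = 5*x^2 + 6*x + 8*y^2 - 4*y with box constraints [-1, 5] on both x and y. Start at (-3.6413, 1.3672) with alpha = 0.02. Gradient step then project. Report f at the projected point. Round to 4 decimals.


Step 1: Compute gradient at (-3.6413, 1.3672).
grad_x = 2*5*-3.6413 + 6 = -30.413
grad_y = 2*8*1.3672 - 4 = 17.8752
Step 2: Gradient step.
x_raw = -3.6413 - 0.02*-30.413 = -3.033
y_raw = 1.3672 - 0.02*17.8752 = 1.0097
Step 3: Project onto [-1, 5].
x_proj = clip(-3.033) = -1.0
y_proj = clip(1.0097) = 1.0097
Step 4: Evaluate f.
f(-1.0, 1.0097) = 3.1171


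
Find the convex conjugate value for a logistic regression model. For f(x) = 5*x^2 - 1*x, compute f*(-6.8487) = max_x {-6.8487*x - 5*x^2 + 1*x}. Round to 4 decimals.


f*(y) = sup_x {y*x - a*x^2 - b*x} = sup_x {(y-b)*x - a*x^2}
FOC: (y - b) - 2a*x = 0 => x* = (y - b)/(2a)
x* = (-6.8487 + 1)/(2*5) = -0.5849
f*(-6.8487) = (y-b)^2/(4a) = (-6.8487 + 1)^2/(4*5)
= 34.2073/20 = 1.7104


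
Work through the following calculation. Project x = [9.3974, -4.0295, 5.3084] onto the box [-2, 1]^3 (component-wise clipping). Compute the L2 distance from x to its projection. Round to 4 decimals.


Project each component onto [-2, 1].
clip(9.3974) = 1.0, clip(-4.0295) = -2.0, clip(5.3084) = 1.0
Projection = [1.0, -2.0, 1.0]
Squared diffs: [70.5163, 4.1189, 18.5623]
Distance = sqrt(93.1975) = 9.6539


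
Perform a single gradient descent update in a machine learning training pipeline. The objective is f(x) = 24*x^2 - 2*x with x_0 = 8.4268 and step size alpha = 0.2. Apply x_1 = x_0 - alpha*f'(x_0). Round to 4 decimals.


We compute the gradient at x_0 and apply the update.
f'(x) = 48*x - 2
f'(8.4268) = 48*8.4268 - 2 = 402.4864
x_1 = 8.4268 - 0.2*402.4864 = -72.0705


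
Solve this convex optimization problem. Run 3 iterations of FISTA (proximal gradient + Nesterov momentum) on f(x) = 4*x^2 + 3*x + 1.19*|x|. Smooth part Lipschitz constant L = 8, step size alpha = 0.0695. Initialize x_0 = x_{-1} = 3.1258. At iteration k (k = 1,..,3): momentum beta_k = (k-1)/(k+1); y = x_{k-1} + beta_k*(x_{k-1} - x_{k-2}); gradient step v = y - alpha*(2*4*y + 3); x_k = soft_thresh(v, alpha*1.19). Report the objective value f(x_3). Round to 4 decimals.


FISTA on f(x) = 4*x^2 + 3*x + 1.19*|x|
L = 8, alpha = 0.0695
Iteration 1: beta = 0.0, y = 3.1258 + 0.0*(3.1258 - 3.1258) = 3.1258
  grad(y) = 28.0064, v = y - alpha*grad = 1.1794
  prox(v) = soft_thresh(1.1794, 0.0827) = 1.0967
Iteration 2: beta = 0.3333, y = 1.0967 + 0.3333*(1.0967 - 3.1258) = 0.4203
  grad(y) = 6.3621, v = y - alpha*grad = -0.0219
  prox(v) = soft_thresh(-0.0219, 0.0827) = 0.0
Iteration 3: beta = 0.5, y = 0.0 + 0.5*(0.0 - 1.0967) = -0.5483
  grad(y) = -1.3866, v = y - alpha*grad = -0.452
  prox(v) = soft_thresh(-0.452, 0.0827) = -0.3693
f(x_3) = 4*(-0.3693)^2 + 3*(-0.3693) + 1.19*|-0.3693| = -0.123


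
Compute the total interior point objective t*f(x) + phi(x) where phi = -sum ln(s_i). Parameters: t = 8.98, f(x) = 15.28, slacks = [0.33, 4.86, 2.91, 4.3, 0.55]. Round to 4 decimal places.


Step 1: Compute log-barrier.
ln values: [-1.1087, 1.581, 1.0682, 1.4586, -0.5978]
phi = -(-1.1087 + 1.581 + 1.0682 + 1.4586 - 0.5978) = -2.4013
Step 2: Compute augmented objective.
t*f(x) = 8.98*15.28 = 137.2144
Total = 137.2144 - 2.4013 = 134.8131


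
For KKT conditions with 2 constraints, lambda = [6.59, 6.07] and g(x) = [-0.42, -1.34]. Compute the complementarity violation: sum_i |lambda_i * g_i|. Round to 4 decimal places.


KKT complementary slackness check:
lambda_1 * g_1 = 6.59 * -0.42 = -2.7678
lambda_2 * g_2 = 6.07 * -1.34 = -8.1338
Total violation = 2.7678 + 8.1338 = 10.9016


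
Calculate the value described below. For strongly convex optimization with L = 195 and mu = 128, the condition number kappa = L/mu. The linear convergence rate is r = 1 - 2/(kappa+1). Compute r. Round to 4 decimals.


Step 1: Compute the condition number.
kappa = L/mu = 195/128 = 1.5234
Step 2: Compute the convergence rate.
r = 1 - 2/(kappa + 1) = 1 - 2*mu/(L + mu) = (L - mu)/(L + mu) = 67/323 = 0.2074


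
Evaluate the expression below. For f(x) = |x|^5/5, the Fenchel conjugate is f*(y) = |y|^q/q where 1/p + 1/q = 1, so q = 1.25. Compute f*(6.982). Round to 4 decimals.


The conjugate exponent q satisfies 1/p + 1/q = 1.
p = 5, so q = 5/(5 - 1) = 1.25
|y|^q = 6.982^1.25 = 11.3494
f*(6.982) = 11.3494 / 1.25 = 9.0796


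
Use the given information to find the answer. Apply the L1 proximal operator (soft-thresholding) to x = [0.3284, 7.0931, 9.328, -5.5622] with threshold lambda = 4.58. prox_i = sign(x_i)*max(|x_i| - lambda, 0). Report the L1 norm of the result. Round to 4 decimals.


Soft-thresholding with lambda = 4.58:
prox(0.3284) = sign(0.3284)*max(|0.3284| - 4.58, 0) = 0.0
prox(7.0931) = sign(7.0931)*max(|7.0931| - 4.58, 0) = 2.5131
prox(9.328) = sign(9.328)*max(|9.328| - 4.58, 0) = 4.748
prox(-5.5622) = sign(-5.5622)*max(|-5.5622| - 4.58, 0) = -0.9822
prox(x) = [0.0, 2.5131, 4.748, -0.9822]
||prox(x)||_1 = 0.0 + 2.5131 + 4.748 + 0.9822 = 8.2433


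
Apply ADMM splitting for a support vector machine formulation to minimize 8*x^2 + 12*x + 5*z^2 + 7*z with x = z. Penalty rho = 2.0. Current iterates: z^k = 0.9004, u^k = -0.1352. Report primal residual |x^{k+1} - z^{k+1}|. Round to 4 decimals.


ADMM iteration with rho = 2.0, z^k = 0.9004, u^k = -0.1352
Step 1: x-update.
Minimize 8*x^2 + 12*x + (2.0/2)*(x - 0.9004 - 0.1352)^2
FOC: (2*8 + 2.0)*x = -12 + 2.0*(0.9004 + 0.1352)
x^{k+1} = -0.5516
Step 2: z-update.
Minimize 5*z^2 + 7*z + (2.0/2)*(-0.5516 - z - 0.1352)^2
FOC: (2*5 + 2.0)*z = -7 + 2.0*(-0.5516 - 0.1352)
z^{k+1} = -0.6978
Step 3: u-update.
u^{k+1} = -0.1352 - 0.5516 + 0.6978 = 0.011
Step 4: Primal residual = |-0.5516 + 0.6978| = 0.1462


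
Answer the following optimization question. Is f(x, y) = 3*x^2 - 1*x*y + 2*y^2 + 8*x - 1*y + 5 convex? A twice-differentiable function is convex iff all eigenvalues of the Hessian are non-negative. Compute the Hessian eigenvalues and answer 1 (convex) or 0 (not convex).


The Hessian of f(x,y) = 3*x^2 - 1*x*y + 2*y^2 + 8*x - 1*y + 5 is:
H = [[6, -1], [-1, 4]]
Trace = 6 + 4 = 10
Determinant = 6*4 - (-1)^2 = 23
Discriminant = (10)^2 - 4*23 = 8.0
Eigenvalues: lambda_1 = 3.5858, lambda_2 = 6.4142
The function is convex.

1


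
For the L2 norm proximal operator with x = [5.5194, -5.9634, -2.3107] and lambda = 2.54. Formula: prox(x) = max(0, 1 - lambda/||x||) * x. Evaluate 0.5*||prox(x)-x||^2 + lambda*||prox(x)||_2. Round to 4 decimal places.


Step 1: Compute ||x||.
||x|| = 8.4478
Step 2: Compute scaling factor.
scale = max(0, 1 - 2.54/8.4478) = 0.6993
Step 3: prox(x) = [3.8599, -4.1704, -1.6159]
||prox(x)|| = 5.9078
Step 4: Proximal objective.
0.5*||prox-x||^2 = 3.2258
lambda*||prox|| = 15.0058
Total = 18.2316


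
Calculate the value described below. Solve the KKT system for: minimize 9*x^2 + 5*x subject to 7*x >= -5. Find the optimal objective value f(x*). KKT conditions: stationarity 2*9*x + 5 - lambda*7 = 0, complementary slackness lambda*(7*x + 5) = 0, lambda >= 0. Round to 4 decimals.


Step 1: Try lambda = 0 (constraint inactive).
Stationarity: 2*9*x + 5 = 0
x* = -5/(2*9) = -5/18 = -0.2778 (rounded; the exact value -5/18 is used below)
Check constraint: 7*-0.2778 = -1.9446 >= -5 -- satisfied.
Step 2: Compute optimal value.
f(x*) = 9*(-5/18)^2 + 5*(-5/18) = -0.6944


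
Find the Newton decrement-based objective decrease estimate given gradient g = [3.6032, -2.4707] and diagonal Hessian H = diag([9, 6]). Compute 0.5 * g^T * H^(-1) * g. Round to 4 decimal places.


Step 1: H is diagonal, so H^(-1) * g = [0.4004, -0.4118].
Step 2: g^T H^(-1) g = sum_i g_i^2 / H_ii
  = (3.6032)^2/9 + (-2.4707)^2/6
  = 1.4426 + 1.0174 = 2.46
Step 3: Objective decrease = 0.5 * g^T H^(-1) g = 1.23


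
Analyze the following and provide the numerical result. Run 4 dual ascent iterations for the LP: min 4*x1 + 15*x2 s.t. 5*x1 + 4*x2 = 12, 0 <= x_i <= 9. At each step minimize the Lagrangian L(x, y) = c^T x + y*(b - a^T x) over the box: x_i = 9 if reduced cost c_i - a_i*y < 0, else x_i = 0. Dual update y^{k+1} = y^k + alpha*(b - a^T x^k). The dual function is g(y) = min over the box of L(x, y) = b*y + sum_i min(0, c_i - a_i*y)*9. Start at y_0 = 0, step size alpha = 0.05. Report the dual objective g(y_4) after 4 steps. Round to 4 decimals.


Dual ascent for LP: min 4*x1 + 15*x2, 5*x1 + 4*x2 = 12, 0 <= x_i <= 9
Step 1: y^k = 0.0, reduced costs: (4.0, 15.0)
  x^k = (0.0, 0.0), subgradient = b - a^T x = 12.0
  y^{k+1} = 0.0 + 0.05*12.0 = 0.6
Step 2: y^k = 0.6, reduced costs: (1.0, 12.6)
  x^k = (0.0, 0.0), subgradient = b - a^T x = 12.0
  y^{k+1} = 0.6 + 0.05*12.0 = 1.2
Step 3: y^k = 1.2, reduced costs: (-2.0, 10.2)
  x^k = (9.0, 0.0), subgradient = b - a^T x = -33.0
  y^{k+1} = 1.2 + 0.05*-33.0 = -0.45
Step 4: y^k = -0.45, reduced costs: (6.25, 16.8)
  x^k = (0.0, 0.0), subgradient = b - a^T x = 12.0
  y^{k+1} = -0.45 + 0.05*12.0 = 0.15
Dual objective at y_4 = 0.15: reduced costs (3.25, 14.4), box minimizer x = (0.0, 0.0)
g(y_4) = b*y + (c1 - a1*y)*x1 + (c2 - a2*y)*x2 = 12*0.15 + 3.25*0.0 + 14.4*0.0 = 1.8 + 0.0 + 0.0 = 1.8


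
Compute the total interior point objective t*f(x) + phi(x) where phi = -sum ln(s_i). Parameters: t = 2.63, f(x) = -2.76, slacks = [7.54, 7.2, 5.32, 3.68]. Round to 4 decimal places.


Step 1: Compute log-barrier.
ln values: [2.0202, 1.9741, 1.6715, 1.3029]
phi = -(2.0202 + 1.9741 + 1.6715 + 1.3029) = -6.9687
Step 2: Compute augmented objective.
t*f(x) = 2.63*-2.76 = -7.2588
Total = -7.2588 - 6.9687 = -14.2275


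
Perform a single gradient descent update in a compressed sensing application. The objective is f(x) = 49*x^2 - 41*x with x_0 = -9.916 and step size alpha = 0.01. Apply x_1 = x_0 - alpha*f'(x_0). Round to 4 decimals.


We compute the gradient at x_0 and apply the update.
f'(x) = 98*x - 41
f'(-9.916) = 98*-9.916 - 41 = -1012.768
x_1 = -9.916 - 0.01*-1012.768 = 0.2117


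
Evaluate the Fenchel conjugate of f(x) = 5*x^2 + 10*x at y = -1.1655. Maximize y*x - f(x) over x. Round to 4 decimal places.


f*(y) = sup_x {y*x - a*x^2 - b*x} = sup_x {(y-b)*x - a*x^2}
FOC: (y - b) - 2a*x = 0 => x* = (y - b)/(2a)
x* = (-1.1655 - 10)/(2*5) = -1.1166
f*(-1.1655) = (y-b)^2/(4a) = (-1.1655 - 10)^2/(4*5)
= 124.6684/20 = 6.2334


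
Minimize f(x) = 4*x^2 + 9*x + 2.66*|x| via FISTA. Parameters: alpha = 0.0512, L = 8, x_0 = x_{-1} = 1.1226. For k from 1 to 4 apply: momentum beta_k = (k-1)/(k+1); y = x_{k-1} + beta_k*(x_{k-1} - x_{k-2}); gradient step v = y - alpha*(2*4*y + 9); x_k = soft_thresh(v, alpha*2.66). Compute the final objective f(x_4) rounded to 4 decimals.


FISTA on f(x) = 4*x^2 + 9*x + 2.66*|x|
L = 8, alpha = 0.0512
Iteration 1: beta = 0.0, y = 1.1226 + 0.0*(1.1226 - 1.1226) = 1.1226
  grad(y) = 17.9808, v = y - alpha*grad = 0.202
  prox(v) = soft_thresh(0.202, 0.1362) = 0.0658
Iteration 2: beta = 0.3333, y = 0.0658 + 0.3333*(0.0658 - 1.1226) = -0.2865
  grad(y) = 6.7082, v = y - alpha*grad = -0.6299
  prox(v) = soft_thresh(-0.6299, 0.1362) = -0.4937
Iteration 3: beta = 0.5, y = -0.4937 + 0.5*(-0.4937 - 0.0658) = -0.7735
  grad(y) = 2.8119, v = y - alpha*grad = -0.9175
  prox(v) = soft_thresh(-0.9175, 0.1362) = -0.7813
Iteration 4: beta = 0.6, y = -0.7813 + 0.6*(-0.7813 + 0.4937) = -0.9538
  grad(y) = 1.3695, v = y - alpha*grad = -1.0239
  prox(v) = soft_thresh(-1.0239, 0.1362) = -0.8877
f(x_4) = 4*(-0.8877)^2 + 9*(-0.8877) + 2.66*|-0.8877| = -2.4759


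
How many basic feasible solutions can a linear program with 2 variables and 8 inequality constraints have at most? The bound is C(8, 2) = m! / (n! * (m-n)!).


Each vertex corresponds to some choice of n active constraints out of m, so the number of vertices is at most C(m, n) = m! / (n!(m-n)!).
m = 8, n = 2
Numerator: 8 * 7
Denominator: 2! = 2
C(8, 2) = 28


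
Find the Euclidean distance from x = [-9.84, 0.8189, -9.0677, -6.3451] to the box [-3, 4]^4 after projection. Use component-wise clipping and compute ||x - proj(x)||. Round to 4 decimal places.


Project each component onto [-3, 4].
clip(-9.84) = -3.0, clip(0.8189) = 0.8189, clip(-9.0677) = -3.0, clip(-6.3451) = -3.0
Projection = [-3.0, 0.8189, -3.0, -3.0]
Squared diffs: [46.7856, 0.0, 36.817, 11.1897]
Distance = sqrt(94.7923) = 9.7361


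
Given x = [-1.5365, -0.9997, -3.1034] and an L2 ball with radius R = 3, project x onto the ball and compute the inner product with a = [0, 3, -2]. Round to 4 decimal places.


Step 1: Compute ||x|| (intermediates to 6 decimals).
||x|| = sqrt((-1.5365)^2 + (-0.9997)^2 + (-3.1034)^2) = 3.604348
Step 2: Project.
Since ||x|| > R, scale = R/||x|| = 3/3.604348 = 0.832328, proj(x) = scale * x
proj(x) = [-1.278872, -0.832078, -2.583047]
Step 3: Dot product.
a^T * proj(x) = 0*(-1.278872) + 3*(-0.832078) - 2*(-2.583047) = 2.6699


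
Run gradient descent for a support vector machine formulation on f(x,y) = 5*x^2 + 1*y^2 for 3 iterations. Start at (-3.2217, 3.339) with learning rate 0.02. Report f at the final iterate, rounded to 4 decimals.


Gradient descent on f(x,y) = 5*x^2 + 1*y^2.
Starting point: (-3.2217, 3.339), alpha = 0.02
Step 1: grad_x = 2*5*-3.2217 = -32.217, grad_y = 2*1*3.339 = 6.678
  x_1 = -3.2217 - 0.02*-32.217 = -2.5774
  y_1 = 3.339 - 0.02*6.678 = 3.2054
Step 2: grad_x = 2*5*-2.5774 = -25.7736, grad_y = 2*1*3.2054 = 6.4109
  x_2 = -2.5774 - 0.02*-25.7736 = -2.0619
  y_2 = 3.2054 - 0.02*6.4109 = 3.0772
Step 3: grad_x = 2*5*-2.0619 = -20.6189, grad_y = 2*1*3.0772 = 6.1544
  x_3 = -2.0619 - 0.02*-20.6189 = -1.6495
  y_3 = 3.0772 - 0.02*6.1544 = 2.9541
f(-1.6495, 2.9541) = 5*(-1.6495)^2 + 1*2.9541^2 = 22.3313


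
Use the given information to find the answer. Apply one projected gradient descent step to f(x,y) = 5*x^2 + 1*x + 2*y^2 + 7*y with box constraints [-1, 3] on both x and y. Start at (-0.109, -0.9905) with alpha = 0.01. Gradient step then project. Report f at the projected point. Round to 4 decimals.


Step 1: Compute gradient at (-0.109, -0.9905).
grad_x = 2*5*-0.109 + 1 = -0.09
grad_y = 2*2*-0.9905 + 7 = 3.038
Step 2: Gradient step.
x_raw = -0.109 - 0.01*-0.09 = -0.1081
y_raw = -0.9905 - 0.01*3.038 = -1.0209
Step 3: Project onto [-1, 3].
x_proj = clip(-0.1081) = -0.1081
y_proj = clip(-1.0209) = -1.0
Step 4: Evaluate f.
f(-0.1081, -1.0) = -5.0497
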